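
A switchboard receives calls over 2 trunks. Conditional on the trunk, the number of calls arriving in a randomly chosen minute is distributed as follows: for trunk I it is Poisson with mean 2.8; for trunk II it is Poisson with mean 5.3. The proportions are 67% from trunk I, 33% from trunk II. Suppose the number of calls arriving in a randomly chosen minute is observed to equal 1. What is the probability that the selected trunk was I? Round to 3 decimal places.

Likelihoods P(X=1 | ·): I: 0.170268; II: 0.0264554.
Posterior ∝ prior × likelihood. Numerator for I: 0.67·0.170268 = 0.11408.
Normalizing constant: 0.67·0.170268 + 0.33·0.0264554 = 0.12281.
P(I | observation) = 0.11408 / 0.12281 = 0.928912.

0.929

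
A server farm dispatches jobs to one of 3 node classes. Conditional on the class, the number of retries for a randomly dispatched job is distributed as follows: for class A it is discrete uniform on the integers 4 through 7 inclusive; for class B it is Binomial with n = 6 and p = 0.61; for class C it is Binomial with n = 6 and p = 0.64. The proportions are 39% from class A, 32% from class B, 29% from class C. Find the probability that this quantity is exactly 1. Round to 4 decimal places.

0.0173

Conditional on each class, P(X = 1): A: 0; B: 0.0330221; C: 0.023219.
By total probability, P(X = 1) = 0.39·0 + 0.32·0.0330221 + 0.29·0.023219 = 0.0173006.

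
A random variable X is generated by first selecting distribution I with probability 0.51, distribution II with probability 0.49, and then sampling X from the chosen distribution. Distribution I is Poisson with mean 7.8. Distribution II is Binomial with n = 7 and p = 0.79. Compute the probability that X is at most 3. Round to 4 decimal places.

0.0440

Conditional on each component, P(X ≤ 3): I: 0.0484766; II: 0.0394053.
By total probability, P(X ≤ 3) = 0.51·0.0484766 + 0.49·0.0394053 = 0.0440317.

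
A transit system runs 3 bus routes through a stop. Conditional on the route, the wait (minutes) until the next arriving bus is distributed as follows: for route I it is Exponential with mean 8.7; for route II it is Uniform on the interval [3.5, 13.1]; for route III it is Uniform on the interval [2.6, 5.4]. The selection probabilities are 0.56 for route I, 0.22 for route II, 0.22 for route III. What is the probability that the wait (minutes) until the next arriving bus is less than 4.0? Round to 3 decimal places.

0.328

Conditional on each route, P(X < 4.0): I: 0.368571; II: 0.0520833; III: 0.5.
By total probability, P(X < 4.0) = 0.56·0.368571 + 0.22·0.0520833 + 0.22·0.5 = 0.327858.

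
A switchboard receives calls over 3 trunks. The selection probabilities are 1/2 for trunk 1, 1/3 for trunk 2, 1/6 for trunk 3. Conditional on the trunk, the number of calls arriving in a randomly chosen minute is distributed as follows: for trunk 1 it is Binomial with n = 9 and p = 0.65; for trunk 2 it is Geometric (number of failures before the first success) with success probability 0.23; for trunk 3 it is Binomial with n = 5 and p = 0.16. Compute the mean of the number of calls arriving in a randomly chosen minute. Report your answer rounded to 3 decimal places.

4.174

Component means — 1: 5.85; 2: 3.34783; 3: 0.8.
E[X] = 0.5·5.85 + 0.333333·3.34783 + 0.166667·0.8 = 4.17428.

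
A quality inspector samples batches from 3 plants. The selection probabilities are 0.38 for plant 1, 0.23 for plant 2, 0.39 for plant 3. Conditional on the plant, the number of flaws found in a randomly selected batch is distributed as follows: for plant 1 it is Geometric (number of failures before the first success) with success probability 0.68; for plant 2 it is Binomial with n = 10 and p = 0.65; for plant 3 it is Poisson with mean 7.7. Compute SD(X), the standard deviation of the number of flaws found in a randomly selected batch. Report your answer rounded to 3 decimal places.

Per component, 1: μ=0.470588, E[X²]=0.913495; 2: μ=6.5, E[X²]=44.525; 3: μ=7.7, E[X²]=66.99.
E[X] = 0.38·0.470588 + 0.23·6.5 + 0.39·7.7 = 4.67682.
E[X²] = 0.38·0.913495 + 0.23·44.525 + 0.39·66.99 = 36.714.
Var(X) = E[X²] − (E[X])² = 36.714 − 21.8727 = 14.8413.
SD(X) = √14.8413 = 3.85244.

3.852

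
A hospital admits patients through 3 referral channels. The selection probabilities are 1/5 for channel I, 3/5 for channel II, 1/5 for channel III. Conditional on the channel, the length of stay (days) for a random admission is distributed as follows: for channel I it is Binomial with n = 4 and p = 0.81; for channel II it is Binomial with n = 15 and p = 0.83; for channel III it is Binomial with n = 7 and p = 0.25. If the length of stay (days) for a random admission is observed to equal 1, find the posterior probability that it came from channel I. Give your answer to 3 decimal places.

0.067

Likelihoods P(X=1 | ·): I: 0.0222232; II: 2.0963e-10; III: 0.311462.
Posterior ∝ prior × likelihood. Numerator for I: 0.2·0.0222232 = 0.00444463.
Normalizing constant: 0.2·0.0222232 + 0.6·2.0963e-10 + 0.2·0.311462 = 0.0667371.
P(I | observation) = 0.00444463 / 0.0667371 = 0.0665991.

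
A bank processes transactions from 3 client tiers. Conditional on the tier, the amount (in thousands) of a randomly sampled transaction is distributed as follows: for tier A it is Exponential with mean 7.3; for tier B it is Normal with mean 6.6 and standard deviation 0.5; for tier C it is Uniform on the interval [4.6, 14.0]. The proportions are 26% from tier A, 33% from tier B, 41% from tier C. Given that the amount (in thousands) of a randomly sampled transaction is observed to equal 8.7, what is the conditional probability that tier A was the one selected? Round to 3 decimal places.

Likelihoods f(8.7 | ·): A: 0.0416; B: 0.000117886; C: 0.106383.
Posterior ∝ prior × likelihood. Numerator for A: 0.26·0.0416 = 0.010816.
Normalizing constant: 0.26·0.0416 + 0.33·0.000117886 + 0.41·0.106383 = 0.0544719.
P(A | observation) = 0.010816 / 0.0544719 = 0.198561.

0.199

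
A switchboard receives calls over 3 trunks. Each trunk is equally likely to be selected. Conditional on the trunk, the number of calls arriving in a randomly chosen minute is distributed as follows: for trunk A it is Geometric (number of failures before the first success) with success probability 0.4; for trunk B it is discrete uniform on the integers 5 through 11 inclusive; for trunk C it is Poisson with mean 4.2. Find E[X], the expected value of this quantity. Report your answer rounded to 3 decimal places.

4.567

Component means — A: 1.5; B: 8; C: 4.2.
E[X] = 0.333333·1.5 + 0.333333·8 + 0.333333·4.2 = 4.56667.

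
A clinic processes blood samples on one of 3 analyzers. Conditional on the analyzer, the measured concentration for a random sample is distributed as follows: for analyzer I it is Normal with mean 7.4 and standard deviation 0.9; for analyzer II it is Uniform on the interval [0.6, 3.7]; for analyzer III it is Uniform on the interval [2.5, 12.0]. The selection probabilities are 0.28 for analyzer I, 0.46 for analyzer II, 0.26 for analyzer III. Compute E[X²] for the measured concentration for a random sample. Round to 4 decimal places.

For each component E[X²] = Var + (mean)², giving I: 55.57; II: 5.42333; III: 60.0833.
Overall E[X²] = 0.28·55.57 + 0.46·5.42333 + 0.26·60.0833 = 33.676.

33.6760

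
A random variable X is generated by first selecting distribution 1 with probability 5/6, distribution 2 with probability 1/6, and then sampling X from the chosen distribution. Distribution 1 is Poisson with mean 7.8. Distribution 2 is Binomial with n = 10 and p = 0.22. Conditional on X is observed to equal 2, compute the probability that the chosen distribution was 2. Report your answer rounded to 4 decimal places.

0.8272

Likelihoods P(X=2 | ·): 1: 0.0124641; 2: 0.298411.
Posterior ∝ prior × likelihood. Numerator for 2: 0.166667·0.298411 = 0.0497352.
Normalizing constant: 0.833333·0.0124641 + 0.166667·0.298411 = 0.0601219.
P(2 | observation) = 0.0497352 / 0.0601219 = 0.827238.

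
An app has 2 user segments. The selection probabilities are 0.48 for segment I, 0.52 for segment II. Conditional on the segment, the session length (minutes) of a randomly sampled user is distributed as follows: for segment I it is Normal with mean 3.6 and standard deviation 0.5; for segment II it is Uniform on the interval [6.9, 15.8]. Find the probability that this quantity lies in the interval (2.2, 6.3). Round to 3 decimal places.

0.479

Conditional on each segment, P(2.2 < X < 6.3): I: 0.997445; II: 0.
By total probability, P(2.2 < X < 6.3) = 0.48·0.997445 + 0.52·0 = 0.478774.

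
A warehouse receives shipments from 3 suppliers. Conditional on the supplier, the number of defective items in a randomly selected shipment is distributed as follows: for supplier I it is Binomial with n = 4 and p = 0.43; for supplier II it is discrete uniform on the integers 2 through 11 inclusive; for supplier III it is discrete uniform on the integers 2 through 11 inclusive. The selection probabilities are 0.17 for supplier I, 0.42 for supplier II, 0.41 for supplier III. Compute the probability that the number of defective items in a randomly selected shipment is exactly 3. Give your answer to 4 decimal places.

0.1138

Conditional on each supplier, P(X = 3): I: 0.181276; II: 0.1; III: 0.1.
By total probability, P(X = 3) = 0.17·0.181276 + 0.42·0.1 + 0.41·0.1 = 0.113817.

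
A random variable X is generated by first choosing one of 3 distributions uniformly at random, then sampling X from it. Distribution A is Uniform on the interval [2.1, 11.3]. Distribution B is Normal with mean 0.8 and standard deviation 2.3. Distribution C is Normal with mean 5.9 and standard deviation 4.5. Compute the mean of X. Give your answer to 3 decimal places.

Component means — A: 6.7; B: 0.8; C: 5.9.
E[X] = 0.333333·6.7 + 0.333333·0.8 + 0.333333·5.9 = 4.46667.

4.467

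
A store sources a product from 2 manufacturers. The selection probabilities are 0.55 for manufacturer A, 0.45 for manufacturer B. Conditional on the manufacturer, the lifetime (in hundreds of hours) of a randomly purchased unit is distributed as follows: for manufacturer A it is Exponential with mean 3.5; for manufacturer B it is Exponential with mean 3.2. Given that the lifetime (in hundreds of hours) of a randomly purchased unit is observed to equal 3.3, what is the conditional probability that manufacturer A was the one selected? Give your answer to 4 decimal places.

Likelihoods f(3.3 | ·): A: 0.11129; B: 0.111425.
Posterior ∝ prior × likelihood. Numerator for A: 0.55·0.11129 = 0.0612092.
Normalizing constant: 0.55·0.11129 + 0.45·0.111425 = 0.111351.
P(A | observation) = 0.0612092 / 0.111351 = 0.549698.

0.5497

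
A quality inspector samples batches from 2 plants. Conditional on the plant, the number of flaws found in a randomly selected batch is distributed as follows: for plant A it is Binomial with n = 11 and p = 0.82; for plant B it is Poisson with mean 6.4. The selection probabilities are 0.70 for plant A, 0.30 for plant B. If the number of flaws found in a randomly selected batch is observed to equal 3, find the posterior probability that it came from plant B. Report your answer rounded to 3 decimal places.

0.997

Likelihoods P(X=3 | ·): A: 0.000100255; B: 0.0725945.
Posterior ∝ prior × likelihood. Numerator for B: 0.3·0.0725945 = 0.0217784.
Normalizing constant: 0.7·0.000100255 + 0.3·0.0725945 = 0.0218485.
P(B | observation) = 0.0217784 / 0.0218485 = 0.996788.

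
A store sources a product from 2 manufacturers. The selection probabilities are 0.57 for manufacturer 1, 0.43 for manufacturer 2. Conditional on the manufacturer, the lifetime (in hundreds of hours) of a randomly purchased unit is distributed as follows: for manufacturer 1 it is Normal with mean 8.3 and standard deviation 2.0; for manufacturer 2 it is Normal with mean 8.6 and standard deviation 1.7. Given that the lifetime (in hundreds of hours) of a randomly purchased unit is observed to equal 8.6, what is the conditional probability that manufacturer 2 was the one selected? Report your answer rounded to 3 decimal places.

0.473

Likelihoods f(8.6 | ·): 1: 0.19724; 2: 0.234672.
Posterior ∝ prior × likelihood. Numerator for 2: 0.43·0.234672 = 0.100909.
Normalizing constant: 0.57·0.19724 + 0.43·0.234672 = 0.213336.
P(2 | observation) = 0.100909 / 0.213336 = 0.473006.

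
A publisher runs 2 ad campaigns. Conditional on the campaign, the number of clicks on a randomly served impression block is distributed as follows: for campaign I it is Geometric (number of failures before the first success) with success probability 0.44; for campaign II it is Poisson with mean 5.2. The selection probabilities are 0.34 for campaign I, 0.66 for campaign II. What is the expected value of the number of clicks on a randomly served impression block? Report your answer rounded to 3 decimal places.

3.865

Component means — I: 1.27273; II: 5.2.
E[X] = 0.34·1.27273 + 0.66·5.2 = 3.86473.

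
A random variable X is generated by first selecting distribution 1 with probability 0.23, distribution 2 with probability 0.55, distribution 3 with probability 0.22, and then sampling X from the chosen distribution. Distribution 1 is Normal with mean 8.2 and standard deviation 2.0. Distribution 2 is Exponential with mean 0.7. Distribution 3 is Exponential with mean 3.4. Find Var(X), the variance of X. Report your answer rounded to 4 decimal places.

Per component, 1: μ=8.2, E[X²]=71.24; 2: μ=0.7, E[X²]=0.98; 3: μ=3.4, E[X²]=23.12.
E[X] = 0.23·8.2 + 0.55·0.7 + 0.22·3.4 = 3.019.
E[X²] = 0.23·71.24 + 0.55·0.98 + 0.22·23.12 = 22.0106.
Var(X) = E[X²] − (E[X])² = 22.0106 − 9.11436 = 12.8962.

12.8962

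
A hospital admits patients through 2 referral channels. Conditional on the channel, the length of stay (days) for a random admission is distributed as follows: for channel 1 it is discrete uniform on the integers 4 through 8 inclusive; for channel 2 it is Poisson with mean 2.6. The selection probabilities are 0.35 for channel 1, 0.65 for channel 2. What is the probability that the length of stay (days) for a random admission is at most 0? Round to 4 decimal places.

0.0483

Conditional on each channel, P(X ≤ 0): 1: 0; 2: 0.0742736.
By total probability, P(X ≤ 0) = 0.35·0 + 0.65·0.0742736 = 0.0482778.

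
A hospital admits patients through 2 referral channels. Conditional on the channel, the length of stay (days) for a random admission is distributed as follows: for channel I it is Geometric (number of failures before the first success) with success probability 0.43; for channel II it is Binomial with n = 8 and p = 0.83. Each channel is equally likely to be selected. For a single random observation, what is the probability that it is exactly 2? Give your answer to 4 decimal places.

0.0701

Conditional on each channel, P(X = 2): I: 0.139707; II: 0.000465594.
By total probability, P(X = 2) = 0.5·0.139707 + 0.5·0.000465594 = 0.0700863.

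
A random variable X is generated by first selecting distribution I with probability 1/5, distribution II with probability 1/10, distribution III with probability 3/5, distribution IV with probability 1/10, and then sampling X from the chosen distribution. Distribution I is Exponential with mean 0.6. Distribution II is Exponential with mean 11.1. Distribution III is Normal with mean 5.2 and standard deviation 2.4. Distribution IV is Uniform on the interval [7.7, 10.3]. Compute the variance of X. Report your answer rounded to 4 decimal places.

Per component, I: μ=0.6, E[X²]=0.72; II: μ=11.1, E[X²]=246.42; III: μ=5.2, E[X²]=32.8; IV: μ=9, E[X²]=81.5633.
E[X] = 0.2·0.6 + 0.1·11.1 + 0.6·5.2 + 0.1·9 = 5.25.
E[X²] = 0.2·0.72 + 0.1·246.42 + 0.6·32.8 + 0.1·81.5633 = 52.6223.
Var(X) = E[X²] − (E[X])² = 52.6223 − 27.5625 = 25.0598.

25.0598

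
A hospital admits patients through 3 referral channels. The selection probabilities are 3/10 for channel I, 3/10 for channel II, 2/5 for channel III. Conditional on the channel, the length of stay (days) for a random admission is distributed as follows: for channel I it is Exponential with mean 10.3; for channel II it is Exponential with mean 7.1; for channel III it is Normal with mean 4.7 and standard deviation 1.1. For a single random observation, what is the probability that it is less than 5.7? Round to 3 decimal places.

0.620

Conditional on each channel, P(X < 5.7): I: 0.425007; II: 0.551935; III: 0.818349.
By total probability, P(X < 5.7) = 0.3·0.425007 + 0.3·0.551935 + 0.4·0.818349 = 0.620422.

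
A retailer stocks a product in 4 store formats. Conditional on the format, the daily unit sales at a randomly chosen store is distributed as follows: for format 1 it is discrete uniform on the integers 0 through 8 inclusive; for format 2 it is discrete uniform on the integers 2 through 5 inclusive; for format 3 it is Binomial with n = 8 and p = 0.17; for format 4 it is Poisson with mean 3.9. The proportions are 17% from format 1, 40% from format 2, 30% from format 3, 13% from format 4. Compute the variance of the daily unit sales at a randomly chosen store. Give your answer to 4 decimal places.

Per component, 1: μ=4, E[X²]=22.6667; 2: μ=3.5, E[X²]=13.5; 3: μ=1.36, E[X²]=2.9784; 4: μ=3.9, E[X²]=19.11.
E[X] = 0.17·4 + 0.4·3.5 + 0.3·1.36 + 0.13·3.9 = 2.995.
E[X²] = 0.17·22.6667 + 0.4·13.5 + 0.3·2.9784 + 0.13·19.11 = 12.6312.
Var(X) = E[X²] − (E[X])² = 12.6312 − 8.97003 = 3.66113.

3.6611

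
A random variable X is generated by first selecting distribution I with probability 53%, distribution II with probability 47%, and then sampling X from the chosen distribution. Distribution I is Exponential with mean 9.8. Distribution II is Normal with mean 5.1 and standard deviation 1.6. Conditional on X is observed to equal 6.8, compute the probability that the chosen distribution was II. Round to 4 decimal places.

0.7115

Likelihoods f(6.8 | ·): I: 0.0509832; II: 0.141792.
Posterior ∝ prior × likelihood. Numerator for II: 0.47·0.141792 = 0.0666422.
Normalizing constant: 0.53·0.0509832 + 0.47·0.141792 = 0.0936632.
P(II | observation) = 0.0666422 / 0.0936632 = 0.711508.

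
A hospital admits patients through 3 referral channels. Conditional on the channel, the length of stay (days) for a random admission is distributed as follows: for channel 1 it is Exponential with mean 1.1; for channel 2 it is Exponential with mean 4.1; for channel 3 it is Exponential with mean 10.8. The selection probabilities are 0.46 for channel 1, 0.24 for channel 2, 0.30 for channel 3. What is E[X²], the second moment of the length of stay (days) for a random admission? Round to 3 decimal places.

For each component E[X²] = Var + (mean)², giving 1: 2.42; 2: 33.62; 3: 233.28.
Overall E[X²] = 0.46·2.42 + 0.24·33.62 + 0.3·233.28 = 79.166.

79.166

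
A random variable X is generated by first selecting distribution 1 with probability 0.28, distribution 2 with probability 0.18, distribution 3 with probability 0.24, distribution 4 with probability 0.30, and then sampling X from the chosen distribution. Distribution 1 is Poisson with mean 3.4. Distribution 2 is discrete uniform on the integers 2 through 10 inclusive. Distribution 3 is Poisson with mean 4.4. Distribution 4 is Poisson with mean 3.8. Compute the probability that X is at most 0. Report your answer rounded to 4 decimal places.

Conditional on each component, P(X ≤ 0): 1: 0.0333733; 2: 0; 3: 0.0122773; 4: 0.0223708.
By total probability, P(X ≤ 0) = 0.28·0.0333733 + 0.18·0 + 0.24·0.0122773 + 0.3·0.0223708 = 0.0190023.

0.0190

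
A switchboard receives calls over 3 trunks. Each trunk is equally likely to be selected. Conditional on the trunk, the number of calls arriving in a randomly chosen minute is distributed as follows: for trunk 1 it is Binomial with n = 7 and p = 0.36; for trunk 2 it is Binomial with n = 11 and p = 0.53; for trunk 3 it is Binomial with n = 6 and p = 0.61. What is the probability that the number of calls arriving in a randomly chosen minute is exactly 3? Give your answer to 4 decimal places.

0.2006

Conditional on each trunk, P(X = 3): 1: 0.273965; 2: 0.0584917; 3: 0.269286.
By total probability, P(X = 3) = 0.333333·0.273965 + 0.333333·0.0584917 + 0.333333·0.269286 = 0.200581.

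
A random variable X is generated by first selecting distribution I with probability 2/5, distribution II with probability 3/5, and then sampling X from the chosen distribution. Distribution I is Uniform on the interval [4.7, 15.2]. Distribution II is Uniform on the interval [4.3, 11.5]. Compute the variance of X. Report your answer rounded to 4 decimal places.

7.2756

Per component, I: μ=9.95, E[X²]=108.19; II: μ=7.9, E[X²]=66.73.
E[X] = 0.4·9.95 + 0.6·7.9 = 8.72.
E[X²] = 0.4·108.19 + 0.6·66.73 = 83.314.
Var(X) = E[X²] − (E[X])² = 83.314 − 76.0384 = 7.2756.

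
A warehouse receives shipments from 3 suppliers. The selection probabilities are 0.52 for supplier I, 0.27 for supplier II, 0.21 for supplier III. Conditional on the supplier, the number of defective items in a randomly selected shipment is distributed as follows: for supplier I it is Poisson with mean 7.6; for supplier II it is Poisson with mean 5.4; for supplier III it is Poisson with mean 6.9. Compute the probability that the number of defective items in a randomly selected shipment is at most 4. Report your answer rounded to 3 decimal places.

Conditional on each supplier, P(X ≤ 4): I: 0.124939; II: 0.373311; III: 0.182311.
By total probability, P(X ≤ 4) = 0.52·0.124939 + 0.27·0.373311 + 0.21·0.182311 = 0.204047.

0.204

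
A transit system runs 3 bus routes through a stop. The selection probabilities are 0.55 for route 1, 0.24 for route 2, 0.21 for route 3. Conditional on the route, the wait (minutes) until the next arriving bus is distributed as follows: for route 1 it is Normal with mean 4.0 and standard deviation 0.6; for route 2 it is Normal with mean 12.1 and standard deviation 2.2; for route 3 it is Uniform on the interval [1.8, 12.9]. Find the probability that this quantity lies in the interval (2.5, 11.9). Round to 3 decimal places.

0.836

Conditional on each route, P(2.5 < X < 11.9): 1: 0.99379; 2: 0.463776; 3: 0.846847.
By total probability, P(2.5 < X < 11.9) = 0.55·0.99379 + 0.24·0.463776 + 0.21·0.846847 = 0.835729.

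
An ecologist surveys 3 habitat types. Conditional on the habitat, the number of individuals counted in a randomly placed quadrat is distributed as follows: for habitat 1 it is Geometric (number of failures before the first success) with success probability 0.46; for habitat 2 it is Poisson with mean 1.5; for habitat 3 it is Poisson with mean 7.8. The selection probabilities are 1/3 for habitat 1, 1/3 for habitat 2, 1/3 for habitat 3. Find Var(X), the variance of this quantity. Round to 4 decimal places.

Per component, 1: μ=1.17391, E[X²]=3.93006; 2: μ=1.5, E[X²]=3.75; 3: μ=7.8, E[X²]=68.64.
E[X] = 0.333333·1.17391 + 0.333333·1.5 + 0.333333·7.8 = 3.4913.
E[X²] = 0.333333·3.93006 + 0.333333·3.75 + 0.333333·68.64 = 25.44.
Var(X) = E[X²] − (E[X])² = 25.44 − 12.1892 = 13.2508.

13.2508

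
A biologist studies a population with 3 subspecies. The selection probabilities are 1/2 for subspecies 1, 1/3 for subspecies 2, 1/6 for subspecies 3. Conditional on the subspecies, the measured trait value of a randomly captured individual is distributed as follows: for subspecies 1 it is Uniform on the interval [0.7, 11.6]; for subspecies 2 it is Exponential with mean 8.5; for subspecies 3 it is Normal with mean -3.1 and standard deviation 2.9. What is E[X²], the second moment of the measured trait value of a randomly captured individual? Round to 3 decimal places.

75.032

For each component E[X²] = Var + (mean)², giving 1: 47.7233; 2: 144.5; 3: 18.02.
Overall E[X²] = 0.5·47.7233 + 0.333333·144.5 + 0.166667·18.02 = 75.0317.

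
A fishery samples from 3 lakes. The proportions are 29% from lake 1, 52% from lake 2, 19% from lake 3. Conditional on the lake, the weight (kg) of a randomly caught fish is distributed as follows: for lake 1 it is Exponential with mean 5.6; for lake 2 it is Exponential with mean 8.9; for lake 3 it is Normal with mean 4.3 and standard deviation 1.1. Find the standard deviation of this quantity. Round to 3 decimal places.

7.372

Per component, 1: μ=5.6, E[X²]=62.72; 2: μ=8.9, E[X²]=158.42; 3: μ=4.3, E[X²]=19.7.
E[X] = 0.29·5.6 + 0.52·8.9 + 0.19·4.3 = 7.069.
E[X²] = 0.29·62.72 + 0.52·158.42 + 0.19·19.7 = 104.31.
Var(X) = E[X²] − (E[X])² = 104.31 − 49.9708 = 54.3394.
SD(X) = √54.3394 = 7.37153.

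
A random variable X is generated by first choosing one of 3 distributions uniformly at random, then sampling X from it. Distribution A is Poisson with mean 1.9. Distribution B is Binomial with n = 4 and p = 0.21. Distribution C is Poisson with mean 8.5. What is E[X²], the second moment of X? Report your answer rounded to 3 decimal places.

29.210

For each component E[X²] = Var + (mean)², giving A: 5.51; B: 1.3692; C: 80.75.
Overall E[X²] = 0.333333·5.51 + 0.333333·1.3692 + 0.333333·80.75 = 29.2097.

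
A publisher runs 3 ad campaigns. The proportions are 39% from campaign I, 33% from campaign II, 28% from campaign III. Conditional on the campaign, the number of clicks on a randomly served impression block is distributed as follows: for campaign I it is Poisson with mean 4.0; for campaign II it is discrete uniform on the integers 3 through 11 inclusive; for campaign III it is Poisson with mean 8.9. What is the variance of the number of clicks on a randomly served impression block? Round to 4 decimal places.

Per component, I: μ=4, E[X²]=20; II: μ=7, E[X²]=55.6667; III: μ=8.9, E[X²]=88.11.
E[X] = 0.39·4 + 0.33·7 + 0.28·8.9 = 6.362.
E[X²] = 0.39·20 + 0.33·55.6667 + 0.28·88.11 = 50.8408.
Var(X) = E[X²] − (E[X])² = 50.8408 − 40.475 = 10.3658.

10.3658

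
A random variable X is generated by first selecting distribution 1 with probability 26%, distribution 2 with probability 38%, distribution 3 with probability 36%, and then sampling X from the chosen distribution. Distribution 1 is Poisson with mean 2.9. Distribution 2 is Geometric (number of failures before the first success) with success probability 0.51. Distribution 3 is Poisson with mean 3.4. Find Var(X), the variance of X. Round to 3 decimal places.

3.903

Per component, 1: μ=2.9, E[X²]=11.31; 2: μ=0.960784, E[X²]=2.807; 3: μ=3.4, E[X²]=14.96.
E[X] = 0.26·2.9 + 0.38·0.960784 + 0.36·3.4 = 2.3431.
E[X²] = 0.26·11.31 + 0.38·2.807 + 0.36·14.96 = 9.39286.
Var(X) = E[X²] − (E[X])² = 9.39286 − 5.49011 = 3.90275.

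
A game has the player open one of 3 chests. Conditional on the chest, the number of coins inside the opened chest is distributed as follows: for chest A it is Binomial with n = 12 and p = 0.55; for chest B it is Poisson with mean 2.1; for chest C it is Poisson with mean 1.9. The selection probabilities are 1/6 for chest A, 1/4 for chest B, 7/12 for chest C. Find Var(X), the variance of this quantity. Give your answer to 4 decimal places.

Per component, A: μ=6.6, E[X²]=46.53; B: μ=2.1, E[X²]=6.51; C: μ=1.9, E[X²]=5.51.
E[X] = 0.166667·6.6 + 0.25·2.1 + 0.583333·1.9 = 2.73333.
E[X²] = 0.166667·46.53 + 0.25·6.51 + 0.583333·5.51 = 12.5967.
Var(X) = E[X²] − (E[X])² = 12.5967 − 7.47111 = 5.12556.

5.1256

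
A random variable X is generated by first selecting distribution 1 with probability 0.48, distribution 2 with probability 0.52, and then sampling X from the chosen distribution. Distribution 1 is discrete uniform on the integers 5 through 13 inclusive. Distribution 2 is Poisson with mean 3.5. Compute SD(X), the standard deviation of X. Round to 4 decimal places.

Per component, 1: μ=9, E[X²]=87.6667; 2: μ=3.5, E[X²]=15.75.
E[X] = 0.48·9 + 0.52·3.5 = 6.14.
E[X²] = 0.48·87.6667 + 0.52·15.75 = 50.27.
Var(X) = E[X²] − (E[X])² = 50.27 − 37.6996 = 12.5704.
SD(X) = √12.5704 = 3.54548.

3.5455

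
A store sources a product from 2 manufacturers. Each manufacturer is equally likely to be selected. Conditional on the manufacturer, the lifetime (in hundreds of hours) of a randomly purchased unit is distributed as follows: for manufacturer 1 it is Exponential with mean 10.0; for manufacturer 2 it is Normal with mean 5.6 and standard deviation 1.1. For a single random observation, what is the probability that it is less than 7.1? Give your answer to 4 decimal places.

0.7110

Conditional on each manufacturer, P(X < 7.1): 1: 0.508356; 2: 0.913659.
By total probability, P(X < 7.1) = 0.5·0.508356 + 0.5·0.913659 = 0.711007.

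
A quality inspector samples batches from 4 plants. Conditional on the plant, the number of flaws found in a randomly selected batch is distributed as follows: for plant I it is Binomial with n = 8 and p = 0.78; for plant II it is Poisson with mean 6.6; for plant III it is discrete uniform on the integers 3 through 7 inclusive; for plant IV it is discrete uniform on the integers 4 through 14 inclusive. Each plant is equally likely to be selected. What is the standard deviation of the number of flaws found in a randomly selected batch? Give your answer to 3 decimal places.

Per component, I: μ=6.24, E[X²]=40.3104; II: μ=6.6, E[X²]=50.16; III: μ=5, E[X²]=27; IV: μ=9, E[X²]=91.
E[X] = 0.25·6.24 + 0.25·6.6 + 0.25·5 + 0.25·9 = 6.71.
E[X²] = 0.25·40.3104 + 0.25·50.16 + 0.25·27 + 0.25·91 = 52.1176.
Var(X) = E[X²] − (E[X])² = 52.1176 − 45.0241 = 7.0935.
SD(X) = √7.0935 = 2.66336.

2.663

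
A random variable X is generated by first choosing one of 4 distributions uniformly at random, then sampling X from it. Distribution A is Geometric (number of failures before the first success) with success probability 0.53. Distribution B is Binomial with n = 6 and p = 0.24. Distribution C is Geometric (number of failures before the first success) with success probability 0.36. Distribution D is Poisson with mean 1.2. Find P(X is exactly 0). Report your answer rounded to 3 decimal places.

0.346

Conditional on each component, P(X = 0): A: 0.53; B: 0.1927; C: 0.36; D: 0.301194.
By total probability, P(X = 0) = 0.25·0.53 + 0.25·0.1927 + 0.25·0.36 + 0.25·0.301194 = 0.345974.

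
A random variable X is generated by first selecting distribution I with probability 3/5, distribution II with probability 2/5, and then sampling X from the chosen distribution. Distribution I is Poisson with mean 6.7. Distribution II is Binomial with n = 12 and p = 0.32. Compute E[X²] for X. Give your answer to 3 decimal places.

For each component E[X²] = Var + (mean)², giving I: 51.59; II: 17.3568.
Overall E[X²] = 0.6·51.59 + 0.4·17.3568 = 37.8967.

37.897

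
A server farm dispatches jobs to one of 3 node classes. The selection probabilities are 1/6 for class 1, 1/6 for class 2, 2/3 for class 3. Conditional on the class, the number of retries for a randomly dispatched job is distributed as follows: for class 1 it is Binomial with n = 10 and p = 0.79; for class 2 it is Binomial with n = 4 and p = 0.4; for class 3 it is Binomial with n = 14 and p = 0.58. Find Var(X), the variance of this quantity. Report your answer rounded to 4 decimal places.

Per component, 1: μ=7.9, E[X²]=64.069; 2: μ=1.6, E[X²]=3.52; 3: μ=8.12, E[X²]=69.3448.
E[X] = 0.166667·7.9 + 0.166667·1.6 + 0.666667·8.12 = 6.99667.
E[X²] = 0.166667·64.069 + 0.166667·3.52 + 0.666667·69.3448 = 57.4947.
Var(X) = E[X²] − (E[X])² = 57.4947 − 48.9533 = 8.54136.

8.5414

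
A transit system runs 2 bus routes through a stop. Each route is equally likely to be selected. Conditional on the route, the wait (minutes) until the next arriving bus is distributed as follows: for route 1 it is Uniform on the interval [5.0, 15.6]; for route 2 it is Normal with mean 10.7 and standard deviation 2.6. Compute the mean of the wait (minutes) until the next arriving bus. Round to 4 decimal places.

10.5000

Component means — 1: 10.3; 2: 10.7.
E[X] = 0.5·10.3 + 0.5·10.7 = 10.5.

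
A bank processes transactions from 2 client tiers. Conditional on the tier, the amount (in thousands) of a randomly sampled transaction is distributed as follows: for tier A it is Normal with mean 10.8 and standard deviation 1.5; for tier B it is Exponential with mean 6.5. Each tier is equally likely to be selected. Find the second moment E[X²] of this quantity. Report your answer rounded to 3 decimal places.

101.695

For each component E[X²] = Var + (mean)², giving A: 118.89; B: 84.5.
Overall E[X²] = 0.5·118.89 + 0.5·84.5 = 101.695.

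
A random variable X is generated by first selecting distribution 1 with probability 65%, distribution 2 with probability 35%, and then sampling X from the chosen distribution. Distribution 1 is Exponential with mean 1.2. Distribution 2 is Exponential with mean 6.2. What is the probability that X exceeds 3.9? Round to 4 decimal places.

0.2118

Conditional on each component, P(X > 3.9): 1: 0.0387742; 2: 0.533107.
By total probability, P(X > 3.9) = 0.65·0.0387742 + 0.35·0.533107 = 0.211791.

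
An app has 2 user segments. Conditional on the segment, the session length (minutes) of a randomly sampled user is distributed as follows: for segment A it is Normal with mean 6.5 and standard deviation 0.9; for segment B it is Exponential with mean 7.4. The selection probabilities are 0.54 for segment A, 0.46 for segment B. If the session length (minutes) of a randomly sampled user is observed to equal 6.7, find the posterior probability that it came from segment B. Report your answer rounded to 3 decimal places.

Likelihoods f(6.7 | ·): A: 0.432458; B: 0.0546457.
Posterior ∝ prior × likelihood. Numerator for B: 0.46·0.0546457 = 0.025137.
Normalizing constant: 0.54·0.432458 + 0.46·0.0546457 = 0.258664.
P(B | observation) = 0.025137 / 0.258664 = 0.09718.

0.097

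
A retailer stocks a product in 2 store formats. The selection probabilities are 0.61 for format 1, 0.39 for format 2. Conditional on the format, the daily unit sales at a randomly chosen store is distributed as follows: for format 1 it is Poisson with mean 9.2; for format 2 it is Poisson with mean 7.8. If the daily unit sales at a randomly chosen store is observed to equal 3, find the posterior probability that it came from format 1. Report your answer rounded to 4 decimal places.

0.3876

Likelihoods P(X=3 | ·): 1: 0.013113; 2: 0.0324068.
Posterior ∝ prior × likelihood. Numerator for 1: 0.61·0.013113 = 0.00799895.
Normalizing constant: 0.61·0.013113 + 0.39·0.0324068 = 0.0206376.
P(1 | observation) = 0.00799895 / 0.0206376 = 0.387591.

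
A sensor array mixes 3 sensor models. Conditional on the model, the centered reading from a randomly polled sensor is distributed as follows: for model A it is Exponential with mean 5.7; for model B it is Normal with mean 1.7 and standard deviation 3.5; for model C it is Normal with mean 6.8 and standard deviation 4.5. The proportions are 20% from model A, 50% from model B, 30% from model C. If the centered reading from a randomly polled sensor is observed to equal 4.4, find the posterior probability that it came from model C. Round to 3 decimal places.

Likelihoods f(4.4 | ·): A: 0.0810738; B: 0.0846481; C: 0.0769009.
Posterior ∝ prior × likelihood. Numerator for C: 0.3·0.0769009 = 0.0230703.
Normalizing constant: 0.2·0.0810738 + 0.5·0.0846481 + 0.3·0.0769009 = 0.0816091.
P(C | observation) = 0.0230703 / 0.0816091 = 0.282692.

0.283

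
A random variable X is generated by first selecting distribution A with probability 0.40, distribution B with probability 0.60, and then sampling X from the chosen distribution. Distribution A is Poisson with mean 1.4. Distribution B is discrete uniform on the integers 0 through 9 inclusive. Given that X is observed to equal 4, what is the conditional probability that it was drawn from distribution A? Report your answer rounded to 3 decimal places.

Likelihoods P(X=4 | ·): A: 0.039472; B: 0.1.
Posterior ∝ prior × likelihood. Numerator for A: 0.4·0.039472 = 0.0157888.
Normalizing constant: 0.4·0.039472 + 0.6·0.1 = 0.0757888.
P(A | observation) = 0.0157888 / 0.0757888 = 0.208326.

0.208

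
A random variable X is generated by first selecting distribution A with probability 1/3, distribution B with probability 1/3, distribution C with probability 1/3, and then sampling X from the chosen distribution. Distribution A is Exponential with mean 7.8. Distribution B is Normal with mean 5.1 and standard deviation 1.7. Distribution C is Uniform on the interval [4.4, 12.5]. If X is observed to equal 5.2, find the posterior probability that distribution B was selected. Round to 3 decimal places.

Likelihoods f(5.2 | ·): A: 0.0658227; B: 0.234266; C: 0.123457.
Posterior ∝ prior × likelihood. Numerator for B: 0.333333·0.234266 = 0.0780888.
Normalizing constant: 0.333333·0.0658227 + 0.333333·0.234266 + 0.333333·0.123457 = 0.141182.
P(B | observation) = 0.0780888 / 0.141182 = 0.553107.

0.553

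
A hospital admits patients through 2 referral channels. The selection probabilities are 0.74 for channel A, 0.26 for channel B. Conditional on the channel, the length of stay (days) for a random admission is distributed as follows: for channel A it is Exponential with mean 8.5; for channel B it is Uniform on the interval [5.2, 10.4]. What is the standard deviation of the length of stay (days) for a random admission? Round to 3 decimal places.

Per component, A: μ=8.5, E[X²]=144.5; B: μ=7.8, E[X²]=63.0933.
E[X] = 0.74·8.5 + 0.26·7.8 = 8.318.
E[X²] = 0.74·144.5 + 0.26·63.0933 = 123.334.
Var(X) = E[X²] − (E[X])² = 123.334 − 69.1891 = 54.1451.
SD(X) = √54.1451 = 7.35834.

7.358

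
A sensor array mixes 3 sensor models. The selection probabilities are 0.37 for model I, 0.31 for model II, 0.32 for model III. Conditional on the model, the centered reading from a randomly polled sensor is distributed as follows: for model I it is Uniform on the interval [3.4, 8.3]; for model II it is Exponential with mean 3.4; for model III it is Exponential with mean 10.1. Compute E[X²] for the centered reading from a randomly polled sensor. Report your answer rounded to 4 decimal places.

85.8562

For each component E[X²] = Var + (mean)², giving I: 36.2233; II: 23.12; III: 204.02.
Overall E[X²] = 0.37·36.2233 + 0.31·23.12 + 0.32·204.02 = 85.8562.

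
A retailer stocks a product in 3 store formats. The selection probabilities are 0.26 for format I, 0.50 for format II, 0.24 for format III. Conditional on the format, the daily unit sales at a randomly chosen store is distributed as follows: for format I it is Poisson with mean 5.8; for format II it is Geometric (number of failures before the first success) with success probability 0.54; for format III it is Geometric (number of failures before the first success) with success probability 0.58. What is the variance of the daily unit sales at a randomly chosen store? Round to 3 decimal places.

7.389

Per component, I: μ=5.8, E[X²]=39.44; II: μ=0.851852, E[X²]=2.30316; III: μ=0.724138, E[X²]=1.77289.
E[X] = 0.26·5.8 + 0.5·0.851852 + 0.24·0.724138 = 2.10772.
E[X²] = 0.26·39.44 + 0.5·2.30316 + 0.24·1.77289 = 11.8315.
Var(X) = E[X²] − (E[X])² = 11.8315 − 4.44248 = 7.38899.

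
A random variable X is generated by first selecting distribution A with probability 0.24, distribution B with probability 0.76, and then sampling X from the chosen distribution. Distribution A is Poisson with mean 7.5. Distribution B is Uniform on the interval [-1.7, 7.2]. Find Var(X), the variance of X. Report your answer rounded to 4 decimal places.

Per component, A: μ=7.5, E[X²]=63.75; B: μ=2.75, E[X²]=14.1633.
E[X] = 0.24·7.5 + 0.76·2.75 = 3.89.
E[X²] = 0.24·63.75 + 0.76·14.1633 = 26.0641.
Var(X) = E[X²] − (E[X])² = 26.0641 − 15.1321 = 10.932.

10.9320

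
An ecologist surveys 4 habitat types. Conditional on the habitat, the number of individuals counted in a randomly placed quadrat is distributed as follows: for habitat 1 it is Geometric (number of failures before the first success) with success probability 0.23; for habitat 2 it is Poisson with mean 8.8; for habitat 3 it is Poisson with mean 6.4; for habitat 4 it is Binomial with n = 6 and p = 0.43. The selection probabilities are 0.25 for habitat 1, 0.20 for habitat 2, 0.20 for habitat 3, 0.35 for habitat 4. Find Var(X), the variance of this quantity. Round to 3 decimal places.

13.157

Per component, 1: μ=3.34783, E[X²]=25.7637; 2: μ=8.8, E[X²]=86.24; 3: μ=6.4, E[X²]=47.36; 4: μ=2.58, E[X²]=8.127.
E[X] = 0.25·3.34783 + 0.2·8.8 + 0.2·6.4 + 0.35·2.58 = 4.77996.
E[X²] = 0.25·25.7637 + 0.2·86.24 + 0.2·47.36 + 0.35·8.127 = 36.0054.
Var(X) = E[X²] − (E[X])² = 36.0054 − 22.848 = 13.1574.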